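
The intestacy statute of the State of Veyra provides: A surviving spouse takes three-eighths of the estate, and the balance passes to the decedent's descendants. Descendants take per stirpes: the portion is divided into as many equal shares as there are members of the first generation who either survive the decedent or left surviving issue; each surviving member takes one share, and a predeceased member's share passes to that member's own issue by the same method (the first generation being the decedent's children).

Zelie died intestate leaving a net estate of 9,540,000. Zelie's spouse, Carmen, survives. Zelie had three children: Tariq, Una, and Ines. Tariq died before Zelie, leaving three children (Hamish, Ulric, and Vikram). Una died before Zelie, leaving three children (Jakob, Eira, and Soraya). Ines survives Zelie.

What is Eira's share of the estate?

Carmen takes three-eighths of 9,540,000 = 3,577,500. The remaining 5,962,500 passes to the descendants.
The descendants' portion (5,962,500) is divided into 3 shares of 1,987,500: Ines takes 1,987,500; Tariq's 1,987,500 share passes to Tariq's issue; Una's 1,987,500 share passes to Una's issue.
Tariq's share (1,987,500) is divided into 3 shares of 662,500: Hamish, Ulric, and Vikram each take 662,500.
Una's share (1,987,500) is divided into 3 shares of 662,500: Jakob, Eira, and Soraya each take 662,500.

Eira receives 662,500.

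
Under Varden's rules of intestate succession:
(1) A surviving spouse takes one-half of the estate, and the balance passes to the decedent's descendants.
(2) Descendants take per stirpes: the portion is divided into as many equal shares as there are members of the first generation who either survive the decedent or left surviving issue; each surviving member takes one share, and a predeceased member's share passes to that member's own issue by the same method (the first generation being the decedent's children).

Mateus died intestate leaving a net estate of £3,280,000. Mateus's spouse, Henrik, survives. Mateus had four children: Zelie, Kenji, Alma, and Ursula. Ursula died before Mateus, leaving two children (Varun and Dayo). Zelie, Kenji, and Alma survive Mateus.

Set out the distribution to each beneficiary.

Henrik: £1,640,000; Zelie: £410,000; Kenji: £410,000; Alma: £410,000; Varun: £205,000; Dayo: £205,000

Henrik takes one-half of £3,280,000 = £1,640,000. The remaining £1,640,000 passes to the descendants.
The descendants' portion (£1,640,000) is divided into 4 shares of £410,000: Zelie, Kenji, and Alma each take £410,000; Ursula's £410,000 share passes to Ursula's issue.
Ursula's share (£410,000) is divided into 2 shares of £205,000: Varun and Dayo each take £205,000.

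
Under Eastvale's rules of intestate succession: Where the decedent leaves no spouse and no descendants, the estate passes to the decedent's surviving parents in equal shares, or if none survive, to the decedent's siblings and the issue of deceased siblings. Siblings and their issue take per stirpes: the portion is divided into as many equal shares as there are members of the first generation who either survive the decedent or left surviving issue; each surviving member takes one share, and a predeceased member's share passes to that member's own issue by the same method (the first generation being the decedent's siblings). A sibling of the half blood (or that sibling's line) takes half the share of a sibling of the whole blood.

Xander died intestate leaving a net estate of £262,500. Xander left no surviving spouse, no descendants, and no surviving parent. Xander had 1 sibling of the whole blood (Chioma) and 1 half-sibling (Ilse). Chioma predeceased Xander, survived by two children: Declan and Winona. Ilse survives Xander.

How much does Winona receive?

Winona receives £87,500.

The entire £262,500 passes to the siblings and their issue.
Counting each half-blood sibling's line as half a unit, there are 3/2 units in £262,500, so one unit is £175,000. Whole-blood lines (Chioma) take £175,000 each; half-blood lines (Ilse) take £87,500 each.
Chioma's share (£175,000) is divided into 2 shares of £87,500: Declan and Winona each take £87,500.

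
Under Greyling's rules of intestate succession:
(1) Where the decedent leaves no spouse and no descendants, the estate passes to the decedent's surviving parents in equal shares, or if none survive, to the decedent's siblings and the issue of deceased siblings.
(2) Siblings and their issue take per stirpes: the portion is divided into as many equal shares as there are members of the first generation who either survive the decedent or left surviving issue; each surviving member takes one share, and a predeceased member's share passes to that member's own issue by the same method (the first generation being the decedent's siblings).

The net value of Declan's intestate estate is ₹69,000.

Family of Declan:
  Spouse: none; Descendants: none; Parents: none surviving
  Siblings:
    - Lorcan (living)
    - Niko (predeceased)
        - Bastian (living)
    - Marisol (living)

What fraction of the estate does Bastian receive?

The entire ₹69,000 passes to the siblings and their issue.
That amount (₹69,000) is divided into 3 shares of ₹23,000: Lorcan and Marisol each take ₹23,000; Niko's ₹23,000 share passes to Niko's issue.
Niko's share (₹23,000) passes entirely to Bastian.

Bastian receives 1/3 of the estate.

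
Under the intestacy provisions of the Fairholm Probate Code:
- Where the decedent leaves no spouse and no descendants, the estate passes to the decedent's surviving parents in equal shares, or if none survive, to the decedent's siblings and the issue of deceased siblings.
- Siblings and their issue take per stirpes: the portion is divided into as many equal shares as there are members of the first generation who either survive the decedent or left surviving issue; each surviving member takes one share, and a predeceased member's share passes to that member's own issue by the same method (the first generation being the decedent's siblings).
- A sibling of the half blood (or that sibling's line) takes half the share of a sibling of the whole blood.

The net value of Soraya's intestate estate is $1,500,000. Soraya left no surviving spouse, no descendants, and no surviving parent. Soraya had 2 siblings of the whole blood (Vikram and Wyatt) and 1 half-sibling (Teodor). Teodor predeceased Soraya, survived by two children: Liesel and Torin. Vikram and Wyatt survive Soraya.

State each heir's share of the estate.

Vikram: $600,000; Liesel: $150,000; Torin: $150,000; Wyatt: $600,000

The entire $1,500,000 passes to the siblings and their issue.
Counting each half-blood sibling's line as half a unit, there are 5/2 units in $1,500,000, so one unit is $600,000. Whole-blood lines (Vikram and Wyatt) take $600,000 each; half-blood lines (Teodor) take $300,000 each.
Teodor's share ($300,000) is divided into 2 shares of $150,000: Liesel and Torin each take $150,000.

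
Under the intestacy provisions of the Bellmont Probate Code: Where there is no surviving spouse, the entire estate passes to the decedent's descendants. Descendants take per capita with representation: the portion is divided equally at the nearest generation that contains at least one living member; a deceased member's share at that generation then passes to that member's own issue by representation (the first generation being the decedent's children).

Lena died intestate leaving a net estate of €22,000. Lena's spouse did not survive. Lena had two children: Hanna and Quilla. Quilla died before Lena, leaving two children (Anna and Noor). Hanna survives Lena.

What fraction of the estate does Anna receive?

The entire €22,000 passes to the descendants.
That amount (€22,000) is divided into 2 shares of €11,000: Hanna takes €11,000; Quilla's €11,000 share passes to Quilla's issue.
Quilla's share (€11,000) is divided into 2 shares of €5,500: Anna and Noor each take €5,500.

Anna receives 1/4 of the estate.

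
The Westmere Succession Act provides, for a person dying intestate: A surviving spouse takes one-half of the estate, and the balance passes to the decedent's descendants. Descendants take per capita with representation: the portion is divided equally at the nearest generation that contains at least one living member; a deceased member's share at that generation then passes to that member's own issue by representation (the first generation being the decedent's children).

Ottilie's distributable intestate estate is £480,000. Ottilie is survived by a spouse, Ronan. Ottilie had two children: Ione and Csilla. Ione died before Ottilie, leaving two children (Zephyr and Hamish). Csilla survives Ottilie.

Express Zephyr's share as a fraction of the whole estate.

Zephyr receives 1/8 of the estate.

Ronan takes one-half of £480,000 = £240,000. The remaining £240,000 passes to the descendants.
The descendants' portion (£240,000) is divided into 2 shares of £120,000: Csilla takes £120,000; Ione's £120,000 share passes to Ione's issue.
Ione's share (£120,000) is divided into 2 shares of £60,000: Zephyr and Hamish each take £60,000.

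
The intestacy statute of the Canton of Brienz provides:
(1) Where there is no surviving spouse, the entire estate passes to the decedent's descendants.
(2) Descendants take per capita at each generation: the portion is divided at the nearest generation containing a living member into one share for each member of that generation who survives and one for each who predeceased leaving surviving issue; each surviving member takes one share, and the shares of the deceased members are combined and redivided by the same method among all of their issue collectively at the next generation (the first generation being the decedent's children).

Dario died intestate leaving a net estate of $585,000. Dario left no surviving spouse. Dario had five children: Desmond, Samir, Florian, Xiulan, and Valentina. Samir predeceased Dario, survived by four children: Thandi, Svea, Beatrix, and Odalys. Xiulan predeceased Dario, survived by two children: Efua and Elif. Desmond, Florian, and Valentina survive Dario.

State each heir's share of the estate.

The entire $585,000 passes to the descendants.
That amount ($585,000) is divided at the children's generation into 5 shares of $117,000. Desmond, Florian, and Valentina each take $117,000. The 2 shares of the deceased (Samir and Xiulan) are combined into a pool of $234,000.
That pool ($234,000) is divided at the grandchildren's generation equally among Thandi, Svea, Beatrix, Odalys, Efua, and Elif: $39,000 each.

Desmond: $117,000; Thandi: $39,000; Svea: $39,000; Beatrix: $39,000; Odalys: $39,000; Florian: $117,000; Efua: $39,000; Elif: $39,000; Valentina: $117,000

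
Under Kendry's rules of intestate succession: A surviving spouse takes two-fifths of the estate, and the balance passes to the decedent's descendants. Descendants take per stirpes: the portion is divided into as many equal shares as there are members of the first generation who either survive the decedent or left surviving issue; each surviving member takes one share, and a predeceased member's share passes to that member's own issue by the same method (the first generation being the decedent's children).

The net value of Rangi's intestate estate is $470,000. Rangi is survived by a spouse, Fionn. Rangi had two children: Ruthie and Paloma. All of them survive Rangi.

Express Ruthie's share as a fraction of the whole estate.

Ruthie receives 3/10 of the estate.

Fionn takes two-fifths of $470,000 = $188,000. The remaining $282,000 passes to the descendants.
The descendants' portion ($282,000) is divided into 2 shares of $141,000: Ruthie and Paloma each take $141,000.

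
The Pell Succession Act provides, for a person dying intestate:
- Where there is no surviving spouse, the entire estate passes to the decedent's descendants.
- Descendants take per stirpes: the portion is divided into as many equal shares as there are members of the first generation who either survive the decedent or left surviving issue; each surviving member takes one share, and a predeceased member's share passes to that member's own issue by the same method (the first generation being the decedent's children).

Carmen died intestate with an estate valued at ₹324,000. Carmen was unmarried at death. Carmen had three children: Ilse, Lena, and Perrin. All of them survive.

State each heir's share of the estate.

Ilse: ₹108,000; Lena: ₹108,000; Perrin: ₹108,000

The entire ₹324,000 passes to the descendants.
That amount (₹324,000) is divided into 3 shares of ₹108,000: Ilse, Lena, and Perrin each take ₹108,000.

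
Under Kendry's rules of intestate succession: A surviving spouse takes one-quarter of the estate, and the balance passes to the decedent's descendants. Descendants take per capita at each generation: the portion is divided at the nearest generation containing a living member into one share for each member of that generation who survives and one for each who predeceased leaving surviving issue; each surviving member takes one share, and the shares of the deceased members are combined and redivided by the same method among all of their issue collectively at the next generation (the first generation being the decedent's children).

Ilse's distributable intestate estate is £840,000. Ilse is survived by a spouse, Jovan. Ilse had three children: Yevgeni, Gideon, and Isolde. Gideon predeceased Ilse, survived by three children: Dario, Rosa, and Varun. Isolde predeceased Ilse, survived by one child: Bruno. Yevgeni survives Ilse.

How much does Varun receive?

Varun receives £105,000.

Jovan takes one-quarter of £840,000 = £210,000. The remaining £630,000 passes to the descendants.
The descendants' portion (£630,000) is divided at the children's generation into 3 shares of £210,000. Yevgeni takes £210,000. The 2 shares of the deceased (Gideon and Isolde) are combined into a pool of £420,000.
That pool (£420,000) is divided at the grandchildren's generation equally among Dario, Rosa, Varun, and Bruno: £105,000 each.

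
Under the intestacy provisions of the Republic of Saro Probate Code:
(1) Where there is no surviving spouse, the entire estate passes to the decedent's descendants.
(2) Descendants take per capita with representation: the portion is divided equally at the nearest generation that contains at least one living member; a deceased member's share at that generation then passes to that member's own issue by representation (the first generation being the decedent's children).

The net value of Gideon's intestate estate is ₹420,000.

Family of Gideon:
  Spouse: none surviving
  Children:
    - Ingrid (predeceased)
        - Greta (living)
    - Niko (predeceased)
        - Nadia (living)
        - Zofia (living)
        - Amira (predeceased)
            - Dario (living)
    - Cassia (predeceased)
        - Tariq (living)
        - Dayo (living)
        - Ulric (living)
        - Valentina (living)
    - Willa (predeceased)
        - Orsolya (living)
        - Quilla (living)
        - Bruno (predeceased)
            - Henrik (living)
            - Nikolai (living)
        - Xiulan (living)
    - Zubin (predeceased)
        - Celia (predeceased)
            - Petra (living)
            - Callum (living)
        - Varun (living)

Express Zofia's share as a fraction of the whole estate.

Zofia receives 1/14 of the estate.

The entire ₹420,000 passes to the descendants.
No child survives, so the initial division is made at the grandchildren's generation.
That amount (₹420,000) is divided into 14 shares of ₹30,000: Greta, Nadia, Zofia, Tariq, Dayo, Ulric, Valentina, Orsolya, Quilla, Xiulan, and Varun each take ₹30,000; Amira's ₹30,000 share passes to Amira's issue; Bruno's ₹30,000 share passes to Bruno's issue; Celia's ₹30,000 share passes to Celia's issue.
Amira's share (₹30,000) passes entirely to Dario.
Bruno's share (₹30,000) is divided into 2 shares of ₹15,000: Henrik and Nikolai each take ₹15,000.
Celia's share (₹30,000) is divided into 2 shares of ₹15,000: Petra and Callum each take ₹15,000.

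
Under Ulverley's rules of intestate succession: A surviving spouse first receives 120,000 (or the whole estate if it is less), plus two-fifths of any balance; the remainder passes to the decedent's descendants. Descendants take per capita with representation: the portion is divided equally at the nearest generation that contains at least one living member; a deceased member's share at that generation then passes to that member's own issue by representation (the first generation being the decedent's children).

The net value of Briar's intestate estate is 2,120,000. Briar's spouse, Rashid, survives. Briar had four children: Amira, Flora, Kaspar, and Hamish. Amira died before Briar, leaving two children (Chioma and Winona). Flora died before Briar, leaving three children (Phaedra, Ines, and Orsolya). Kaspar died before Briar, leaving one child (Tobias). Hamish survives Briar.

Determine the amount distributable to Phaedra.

Phaedra receives 100,000.

Rashid first takes 120,000, leaving a balance of 2,000,000. Rashid then takes two-fifths of the balance (800,000), for a total of 920,000. The remaining 1,200,000 passes to the descendants.
The descendants' portion (1,200,000) is divided into 4 shares of 300,000: Hamish takes 300,000; Amira's 300,000 share passes to Amira's issue; Flora's 300,000 share passes to Flora's issue; Kaspar's 300,000 share passes to Kaspar's issue.
Amira's share (300,000) is divided into 2 shares of 150,000: Chioma and Winona each take 150,000.
Flora's share (300,000) is divided into 3 shares of 100,000: Phaedra, Ines, and Orsolya each take 100,000.
Kaspar's share (300,000) passes entirely to Tobias.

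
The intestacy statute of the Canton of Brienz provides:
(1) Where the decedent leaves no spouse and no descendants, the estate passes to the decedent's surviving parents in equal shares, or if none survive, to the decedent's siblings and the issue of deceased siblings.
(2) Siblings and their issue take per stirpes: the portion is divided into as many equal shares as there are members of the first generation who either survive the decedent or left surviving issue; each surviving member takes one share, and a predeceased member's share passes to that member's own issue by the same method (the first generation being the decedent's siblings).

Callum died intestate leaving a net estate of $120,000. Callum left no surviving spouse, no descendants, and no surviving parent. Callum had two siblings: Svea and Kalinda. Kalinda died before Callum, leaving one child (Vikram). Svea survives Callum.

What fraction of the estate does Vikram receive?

The entire $120,000 passes to the siblings and their issue.
That amount ($120,000) is divided into 2 shares of $60,000: Svea takes $60,000; Kalinda's $60,000 share passes to Kalinda's issue.
Kalinda's share ($60,000) passes entirely to Vikram.

Vikram receives 1/2 of the estate.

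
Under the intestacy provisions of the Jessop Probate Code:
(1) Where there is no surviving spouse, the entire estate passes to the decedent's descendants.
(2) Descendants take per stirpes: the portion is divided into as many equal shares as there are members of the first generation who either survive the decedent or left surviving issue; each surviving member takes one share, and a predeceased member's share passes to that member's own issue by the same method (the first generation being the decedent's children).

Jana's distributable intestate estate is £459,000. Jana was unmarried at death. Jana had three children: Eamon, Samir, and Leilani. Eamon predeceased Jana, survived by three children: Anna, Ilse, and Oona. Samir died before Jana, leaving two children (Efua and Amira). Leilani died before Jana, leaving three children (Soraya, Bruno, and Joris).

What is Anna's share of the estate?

The entire £459,000 passes to the descendants.
That amount (£459,000) is divided into 3 shares of £153,000: Eamon's £153,000 share passes to Eamon's issue; Samir's £153,000 share passes to Samir's issue; Leilani's £153,000 share passes to Leilani's issue.
Eamon's share (£153,000) is divided into 3 shares of £51,000: Anna, Ilse, and Oona each take £51,000.
Samir's share (£153,000) is divided into 2 shares of £76,500: Efua and Amira each take £76,500.
Leilani's share (£153,000) is divided into 3 shares of £51,000: Soraya, Bruno, and Joris each take £51,000.

Anna receives £51,000.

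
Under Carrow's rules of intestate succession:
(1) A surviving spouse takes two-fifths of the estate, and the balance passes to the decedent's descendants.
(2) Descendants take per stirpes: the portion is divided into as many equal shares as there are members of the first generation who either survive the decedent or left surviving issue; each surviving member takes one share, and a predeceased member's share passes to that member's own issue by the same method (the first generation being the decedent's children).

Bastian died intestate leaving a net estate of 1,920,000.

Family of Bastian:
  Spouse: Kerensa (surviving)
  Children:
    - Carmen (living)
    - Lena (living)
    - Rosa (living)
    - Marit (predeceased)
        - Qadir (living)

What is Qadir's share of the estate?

Qadir receives 288,000.

Kerensa takes two-fifths of 1,920,000 = 768,000. The remaining 1,152,000 passes to the descendants.
The descendants' portion (1,152,000) is divided into 4 shares of 288,000: Carmen, Lena, and Rosa each take 288,000; Marit's 288,000 share passes to Marit's issue.
Marit's share (288,000) passes entirely to Qadir.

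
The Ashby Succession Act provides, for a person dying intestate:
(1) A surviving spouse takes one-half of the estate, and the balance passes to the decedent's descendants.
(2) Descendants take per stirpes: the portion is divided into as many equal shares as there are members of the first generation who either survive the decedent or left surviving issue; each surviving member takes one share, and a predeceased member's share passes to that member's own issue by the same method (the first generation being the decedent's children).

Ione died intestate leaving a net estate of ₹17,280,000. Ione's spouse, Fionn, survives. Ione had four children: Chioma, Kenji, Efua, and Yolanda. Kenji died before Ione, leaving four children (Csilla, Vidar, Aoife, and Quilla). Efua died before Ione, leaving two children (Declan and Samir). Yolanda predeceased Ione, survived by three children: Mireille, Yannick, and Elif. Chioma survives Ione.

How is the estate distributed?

Fionn takes one-half of ₹17,280,000 = ₹8,640,000. The remaining ₹8,640,000 passes to the descendants.
The descendants' portion (₹8,640,000) is divided into 4 shares of ₹2,160,000: Chioma takes ₹2,160,000; Kenji's ₹2,160,000 share passes to Kenji's issue; Efua's ₹2,160,000 share passes to Efua's issue; Yolanda's ₹2,160,000 share passes to Yolanda's issue.
Kenji's share (₹2,160,000) is divided into 4 shares of ₹540,000: Csilla, Vidar, Aoife, and Quilla each take ₹540,000.
Efua's share (₹2,160,000) is divided into 2 shares of ₹1,080,000: Declan and Samir each take ₹1,080,000.
Yolanda's share (₹2,160,000) is divided into 3 shares of ₹720,000: Mireille, Yannick, and Elif each take ₹720,000.

Fionn: ₹8,640,000; Chioma: ₹2,160,000; Csilla: ₹540,000; Vidar: ₹540,000; Aoife: ₹540,000; Quilla: ₹540,000; Declan: ₹1,080,000; Samir: ₹1,080,000; Mireille: ₹720,000; Yannick: ₹720,000; Elif: ₹720,000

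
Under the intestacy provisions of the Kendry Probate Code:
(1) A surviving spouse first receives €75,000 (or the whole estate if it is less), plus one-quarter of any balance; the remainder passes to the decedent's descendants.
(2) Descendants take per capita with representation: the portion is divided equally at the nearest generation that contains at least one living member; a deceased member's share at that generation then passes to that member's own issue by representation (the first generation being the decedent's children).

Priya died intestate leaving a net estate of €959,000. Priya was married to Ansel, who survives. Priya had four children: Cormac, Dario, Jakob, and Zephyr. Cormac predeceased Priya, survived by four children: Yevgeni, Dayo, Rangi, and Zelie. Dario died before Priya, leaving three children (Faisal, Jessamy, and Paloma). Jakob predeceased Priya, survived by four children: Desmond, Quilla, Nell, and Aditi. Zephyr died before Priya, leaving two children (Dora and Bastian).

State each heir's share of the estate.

Ansel first takes €75,000, leaving a balance of €884,000. Ansel then takes one-quarter of the balance (€221,000), for a total of €296,000. The remaining €663,000 passes to the descendants.
No child survives, so the initial division is made at the grandchildren's generation.
The descendants' portion (€663,000) is divided into 13 shares of €51,000: Yevgeni, Dayo, Rangi, Zelie, Faisal, Jessamy, Paloma, Desmond, Quilla, Nell, Aditi, Dora, and Bastian each take €51,000.

Ansel: €296,000; Yevgeni: €51,000; Dayo: €51,000; Rangi: €51,000; Zelie: €51,000; Faisal: €51,000; Jessamy: €51,000; Paloma: €51,000; Desmond: €51,000; Quilla: €51,000; Nell: €51,000; Aditi: €51,000; Dora: €51,000; Bastian: €51,000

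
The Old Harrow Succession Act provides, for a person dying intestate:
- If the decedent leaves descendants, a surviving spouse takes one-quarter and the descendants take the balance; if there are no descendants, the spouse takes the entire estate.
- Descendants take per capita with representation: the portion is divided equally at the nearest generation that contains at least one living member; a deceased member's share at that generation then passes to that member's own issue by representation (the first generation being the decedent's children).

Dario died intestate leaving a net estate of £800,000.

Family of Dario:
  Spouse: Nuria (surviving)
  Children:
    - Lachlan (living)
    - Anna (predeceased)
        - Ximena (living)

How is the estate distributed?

Nuria: £200,000; Lachlan: £300,000; Ximena: £300,000

Nuria takes one-quarter of £800,000 = £200,000. The remaining £600,000 passes to the descendants.
The descendants' portion (£600,000) is divided into 2 shares of £300,000: Lachlan takes £300,000; Anna's £300,000 share passes to Anna's issue.
Anna's share (£300,000) passes entirely to Ximena.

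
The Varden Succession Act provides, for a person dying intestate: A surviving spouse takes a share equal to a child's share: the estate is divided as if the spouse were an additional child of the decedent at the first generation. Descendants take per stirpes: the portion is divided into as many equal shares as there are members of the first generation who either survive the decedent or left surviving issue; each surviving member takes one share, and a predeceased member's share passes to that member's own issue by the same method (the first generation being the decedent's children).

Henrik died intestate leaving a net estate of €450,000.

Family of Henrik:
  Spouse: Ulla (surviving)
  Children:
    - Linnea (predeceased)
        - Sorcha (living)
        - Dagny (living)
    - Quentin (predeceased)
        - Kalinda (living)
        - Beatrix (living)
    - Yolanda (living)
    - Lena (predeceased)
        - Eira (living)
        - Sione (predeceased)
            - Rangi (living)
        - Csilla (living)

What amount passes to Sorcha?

Sorcha receives €45,000.

The spouse counts as an additional share at the children's level, so there are 5 primary shares of €90,000. Ulla takes one such share (€90,000).
The children's combined portion (€360,000) is divided into 4 shares of €90,000: Yolanda takes €90,000; Linnea's €90,000 share passes to Linnea's issue; Quentin's €90,000 share passes to Quentin's issue; Lena's €90,000 share passes to Lena's issue.
Linnea's share (€90,000) is divided into 2 shares of €45,000: Sorcha and Dagny each take €45,000.
Quentin's share (€90,000) is divided into 2 shares of €45,000: Kalinda and Beatrix each take €45,000.
Lena's share (€90,000) is divided into 3 shares of €30,000: Eira and Csilla each take €30,000; Sione's €30,000 share passes to Sione's issue.
Sione's share (€30,000) passes entirely to Rangi.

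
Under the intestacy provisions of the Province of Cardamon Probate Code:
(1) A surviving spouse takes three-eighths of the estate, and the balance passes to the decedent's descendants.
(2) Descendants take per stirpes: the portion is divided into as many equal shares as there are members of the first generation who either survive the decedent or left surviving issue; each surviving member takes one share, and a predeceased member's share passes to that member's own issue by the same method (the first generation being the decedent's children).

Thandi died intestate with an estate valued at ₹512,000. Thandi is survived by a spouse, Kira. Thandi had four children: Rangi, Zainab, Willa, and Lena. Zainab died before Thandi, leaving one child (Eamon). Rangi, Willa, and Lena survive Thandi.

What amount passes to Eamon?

Kira takes three-eighths of ₹512,000 = ₹192,000. The remaining ₹320,000 passes to the descendants.
The descendants' portion (₹320,000) is divided into 4 shares of ₹80,000: Rangi, Willa, and Lena each take ₹80,000; Zainab's ₹80,000 share passes to Zainab's issue.
Zainab's share (₹80,000) passes entirely to Eamon.

Eamon receives ₹80,000.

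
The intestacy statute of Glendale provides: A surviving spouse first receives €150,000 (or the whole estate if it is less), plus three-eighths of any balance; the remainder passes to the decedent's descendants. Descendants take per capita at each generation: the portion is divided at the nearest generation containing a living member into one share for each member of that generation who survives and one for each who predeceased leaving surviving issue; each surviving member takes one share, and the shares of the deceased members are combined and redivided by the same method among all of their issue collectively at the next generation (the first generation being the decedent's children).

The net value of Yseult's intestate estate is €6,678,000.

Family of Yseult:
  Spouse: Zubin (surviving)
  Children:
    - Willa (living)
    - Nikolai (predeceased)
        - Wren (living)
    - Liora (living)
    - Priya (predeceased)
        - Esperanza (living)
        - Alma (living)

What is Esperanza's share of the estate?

Esperanza receives €680,000.

Zubin first takes €150,000, leaving a balance of €6,528,000. Zubin then takes three-eighths of the balance (€2,448,000), for a total of €2,598,000. The remaining €4,080,000 passes to the descendants.
The descendants' portion (€4,080,000) is divided at the children's generation into 4 shares of €1,020,000. Willa and Liora each take €1,020,000. The 2 shares of the deceased (Nikolai and Priya) are combined into a pool of €2,040,000.
That pool (€2,040,000) is divided at the grandchildren's generation equally among Wren, Esperanza, and Alma: €680,000 each.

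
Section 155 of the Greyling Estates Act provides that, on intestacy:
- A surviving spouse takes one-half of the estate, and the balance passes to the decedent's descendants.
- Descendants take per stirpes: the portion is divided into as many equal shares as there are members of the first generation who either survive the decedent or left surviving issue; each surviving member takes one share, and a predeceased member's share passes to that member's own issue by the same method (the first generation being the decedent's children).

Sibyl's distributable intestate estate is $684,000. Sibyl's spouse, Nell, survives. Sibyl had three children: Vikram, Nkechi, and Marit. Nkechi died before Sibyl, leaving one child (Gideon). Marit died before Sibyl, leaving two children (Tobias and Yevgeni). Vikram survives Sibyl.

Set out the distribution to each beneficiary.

Nell: $342,000; Vikram: $114,000; Gideon: $114,000; Tobias: $57,000; Yevgeni: $57,000

Nell takes one-half of $684,000 = $342,000. The remaining $342,000 passes to the descendants.
The descendants' portion ($342,000) is divided into 3 shares of $114,000: Vikram takes $114,000; Nkechi's $114,000 share passes to Nkechi's issue; Marit's $114,000 share passes to Marit's issue.
Nkechi's share ($114,000) passes entirely to Gideon.
Marit's share ($114,000) is divided into 2 shares of $57,000: Tobias and Yevgeni each take $57,000.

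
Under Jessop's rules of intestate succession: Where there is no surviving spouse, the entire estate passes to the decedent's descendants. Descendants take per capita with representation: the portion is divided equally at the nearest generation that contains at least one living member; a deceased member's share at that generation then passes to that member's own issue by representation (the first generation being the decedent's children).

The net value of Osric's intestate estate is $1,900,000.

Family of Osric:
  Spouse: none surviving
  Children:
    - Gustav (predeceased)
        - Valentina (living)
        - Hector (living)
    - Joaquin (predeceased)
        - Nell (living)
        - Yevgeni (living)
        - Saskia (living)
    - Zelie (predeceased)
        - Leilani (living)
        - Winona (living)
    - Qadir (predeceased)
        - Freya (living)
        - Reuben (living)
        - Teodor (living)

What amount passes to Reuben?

The entire $1,900,000 passes to the descendants.
No child survives, so the initial division is made at the grandchildren's generation.
That amount ($1,900,000) is divided into 10 shares of $190,000: Valentina, Hector, Nell, Yevgeni, Saskia, Leilani, Winona, Freya, Reuben, and Teodor each take $190,000.

Reuben receives $190,000.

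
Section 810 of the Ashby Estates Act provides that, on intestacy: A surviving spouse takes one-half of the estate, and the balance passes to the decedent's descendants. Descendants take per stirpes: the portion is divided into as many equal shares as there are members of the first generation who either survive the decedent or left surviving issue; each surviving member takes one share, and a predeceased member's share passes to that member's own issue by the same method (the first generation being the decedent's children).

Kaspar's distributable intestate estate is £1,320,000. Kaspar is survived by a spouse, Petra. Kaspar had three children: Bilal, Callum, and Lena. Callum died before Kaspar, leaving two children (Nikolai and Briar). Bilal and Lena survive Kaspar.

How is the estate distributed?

Petra: £660,000; Bilal: £220,000; Nikolai: £110,000; Briar: £110,000; Lena: £220,000

Petra takes one-half of £1,320,000 = £660,000. The remaining £660,000 passes to the descendants.
The descendants' portion (£660,000) is divided into 3 shares of £220,000: Bilal and Lena each take £220,000; Callum's £220,000 share passes to Callum's issue.
Callum's share (£220,000) is divided into 2 shares of £110,000: Nikolai and Briar each take £110,000.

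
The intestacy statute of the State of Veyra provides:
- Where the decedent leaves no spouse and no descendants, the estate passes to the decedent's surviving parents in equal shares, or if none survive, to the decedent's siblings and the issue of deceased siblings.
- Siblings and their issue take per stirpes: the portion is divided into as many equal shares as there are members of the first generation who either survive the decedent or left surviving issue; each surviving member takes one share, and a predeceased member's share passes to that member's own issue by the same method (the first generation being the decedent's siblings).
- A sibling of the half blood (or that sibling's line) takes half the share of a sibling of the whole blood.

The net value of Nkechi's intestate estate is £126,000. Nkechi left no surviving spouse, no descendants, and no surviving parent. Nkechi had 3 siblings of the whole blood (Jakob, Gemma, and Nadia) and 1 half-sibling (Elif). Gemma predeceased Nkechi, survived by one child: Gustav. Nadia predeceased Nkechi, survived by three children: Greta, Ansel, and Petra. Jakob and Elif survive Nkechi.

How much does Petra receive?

Petra receives £12,000.

The entire £126,000 passes to the siblings and their issue.
Counting each half-blood sibling's line as half a unit, there are 7/2 units in £126,000, so one unit is £36,000. Whole-blood lines (Jakob, Gemma, and Nadia) take £36,000 each; half-blood lines (Elif) take £18,000 each.
Gemma's share (£36,000) passes entirely to Gustav.
Nadia's share (£36,000) is divided into 3 shares of £12,000: Greta, Ansel, and Petra each take £12,000.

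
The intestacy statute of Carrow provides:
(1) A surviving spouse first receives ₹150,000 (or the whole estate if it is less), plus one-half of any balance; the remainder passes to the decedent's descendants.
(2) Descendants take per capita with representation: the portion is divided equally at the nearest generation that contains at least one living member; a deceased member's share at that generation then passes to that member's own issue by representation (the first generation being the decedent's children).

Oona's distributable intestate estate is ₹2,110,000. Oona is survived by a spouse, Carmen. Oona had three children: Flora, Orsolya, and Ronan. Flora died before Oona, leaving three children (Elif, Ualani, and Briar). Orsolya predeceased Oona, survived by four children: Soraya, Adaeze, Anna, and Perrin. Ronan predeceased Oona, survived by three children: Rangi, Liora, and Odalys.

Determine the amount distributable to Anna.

Anna receives ₹98,000.

Carmen first takes ₹150,000, leaving a balance of ₹1,960,000. Carmen then takes one-half of the balance (₹980,000), for a total of ₹1,130,000. The remaining ₹980,000 passes to the descendants.
No child survives, so the initial division is made at the grandchildren's generation.
The descendants' portion (₹980,000) is divided into 10 shares of ₹98,000: Elif, Ualani, Briar, Soraya, Adaeze, Anna, Perrin, Rangi, Liora, and Odalys each take ₹98,000.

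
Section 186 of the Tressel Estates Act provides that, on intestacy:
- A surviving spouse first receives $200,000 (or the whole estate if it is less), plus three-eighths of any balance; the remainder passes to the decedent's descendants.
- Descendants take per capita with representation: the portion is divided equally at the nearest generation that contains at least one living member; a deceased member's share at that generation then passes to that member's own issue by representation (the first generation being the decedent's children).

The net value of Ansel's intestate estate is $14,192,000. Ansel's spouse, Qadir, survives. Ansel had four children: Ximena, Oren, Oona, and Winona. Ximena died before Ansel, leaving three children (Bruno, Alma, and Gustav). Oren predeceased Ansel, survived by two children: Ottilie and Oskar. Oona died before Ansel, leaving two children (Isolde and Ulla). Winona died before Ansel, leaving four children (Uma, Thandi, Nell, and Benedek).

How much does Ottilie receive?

Ottilie receives $795,000.

Qadir first takes $200,000, leaving a balance of $13,992,000. Qadir then takes three-eighths of the balance ($5,247,000), for a total of $5,447,000. The remaining $8,745,000 passes to the descendants.
No child survives, so the initial division is made at the grandchildren's generation.
The descendants' portion ($8,745,000) is divided into 11 shares of $795,000: Bruno, Alma, Gustav, Ottilie, Oskar, Isolde, Ulla, Uma, Thandi, Nell, and Benedek each take $795,000.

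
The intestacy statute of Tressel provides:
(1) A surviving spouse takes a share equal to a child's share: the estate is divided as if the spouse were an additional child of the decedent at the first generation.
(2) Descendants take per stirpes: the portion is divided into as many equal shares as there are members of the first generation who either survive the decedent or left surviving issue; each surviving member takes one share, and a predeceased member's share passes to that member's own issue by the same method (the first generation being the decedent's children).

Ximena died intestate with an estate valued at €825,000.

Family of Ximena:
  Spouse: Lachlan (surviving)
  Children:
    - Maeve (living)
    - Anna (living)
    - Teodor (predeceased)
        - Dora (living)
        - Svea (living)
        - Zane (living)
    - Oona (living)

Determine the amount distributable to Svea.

Svea receives €55,000.

The spouse counts as an additional share at the children's level, so there are 5 primary shares of €165,000. Lachlan takes one such share (€165,000).
The children's combined portion (€660,000) is divided into 4 shares of €165,000: Maeve, Anna, and Oona each take €165,000; Teodor's €165,000 share passes to Teodor's issue.
Teodor's share (€165,000) is divided into 3 shares of €55,000: Dora, Svea, and Zane each take €55,000.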